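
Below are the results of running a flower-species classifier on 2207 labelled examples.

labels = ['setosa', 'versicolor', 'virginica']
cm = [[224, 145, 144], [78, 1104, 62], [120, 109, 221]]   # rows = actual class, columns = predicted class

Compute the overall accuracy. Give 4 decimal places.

0.7019

Accuracy = trace / total = (224+1104+221=1549) / 2207 = 1549/2207 = 0.7019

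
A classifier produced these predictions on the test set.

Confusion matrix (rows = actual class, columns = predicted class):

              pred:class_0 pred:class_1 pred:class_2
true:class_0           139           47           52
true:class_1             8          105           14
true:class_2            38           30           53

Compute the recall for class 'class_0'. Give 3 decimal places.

recall = TP/(TP+FN).
class_0: TP=139, FN=47+52=99 → 139/238 = 0.5840

0.584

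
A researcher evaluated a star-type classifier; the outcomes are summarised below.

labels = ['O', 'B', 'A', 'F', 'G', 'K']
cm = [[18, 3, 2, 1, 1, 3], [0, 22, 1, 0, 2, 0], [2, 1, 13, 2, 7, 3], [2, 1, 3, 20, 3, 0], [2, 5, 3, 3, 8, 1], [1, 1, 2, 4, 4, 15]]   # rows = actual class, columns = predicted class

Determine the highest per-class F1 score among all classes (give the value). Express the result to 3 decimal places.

0.759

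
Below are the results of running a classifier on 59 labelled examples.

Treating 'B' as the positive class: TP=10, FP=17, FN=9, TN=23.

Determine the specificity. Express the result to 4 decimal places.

Specificity = TN/(TN+FP) = 23/(23+17) = 0.5750

0.5750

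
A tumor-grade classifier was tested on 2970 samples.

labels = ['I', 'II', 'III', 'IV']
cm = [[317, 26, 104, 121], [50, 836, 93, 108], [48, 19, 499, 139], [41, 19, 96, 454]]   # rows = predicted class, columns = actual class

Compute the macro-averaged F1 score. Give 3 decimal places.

Per-class F1 score (2·TP/(2·TP+FP+FN)):
  I: TP=317, FP=26+104+121=251, FN=50+48+41=139 → 634/1024 = 0.6191
  II: TP=836, FP=50+93+108=251, FN=26+19+19=64 → 1672/1987 = 0.8415
  III: TP=499, FP=48+19+139=206, FN=104+93+96=293 → 998/1497 = 0.6667
  IV: TP=454, FP=41+19+96=156, FN=121+108+139=368 → 908/1432 = 0.6341
Macro-F1 score = mean = (0.6191 + 0.8415 + 0.6667 + 0.6341) / 4 = 0.690

0.690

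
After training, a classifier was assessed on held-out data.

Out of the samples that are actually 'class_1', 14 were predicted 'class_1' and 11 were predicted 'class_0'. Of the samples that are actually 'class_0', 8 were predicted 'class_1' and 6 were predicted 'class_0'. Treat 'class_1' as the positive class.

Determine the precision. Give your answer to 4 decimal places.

0.6364

Precision = TP/(TP+FP) = 14/(14+8) = 14/22 = 0.6364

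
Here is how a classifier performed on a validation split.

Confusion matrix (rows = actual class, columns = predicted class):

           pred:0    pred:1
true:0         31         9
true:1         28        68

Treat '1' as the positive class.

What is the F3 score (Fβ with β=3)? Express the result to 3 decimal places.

0.723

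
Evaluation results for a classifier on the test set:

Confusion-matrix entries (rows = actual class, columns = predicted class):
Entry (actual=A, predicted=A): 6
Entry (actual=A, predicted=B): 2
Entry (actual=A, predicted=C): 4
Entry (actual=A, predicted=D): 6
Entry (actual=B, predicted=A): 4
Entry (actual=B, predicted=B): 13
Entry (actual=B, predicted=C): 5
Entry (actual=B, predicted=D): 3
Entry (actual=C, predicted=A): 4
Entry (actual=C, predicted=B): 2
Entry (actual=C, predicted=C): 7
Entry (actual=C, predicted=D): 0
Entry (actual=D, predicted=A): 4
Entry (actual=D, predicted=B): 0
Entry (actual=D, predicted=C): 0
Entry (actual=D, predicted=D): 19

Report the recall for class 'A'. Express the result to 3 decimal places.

0.333

Take TP from the diagonal, FP from the rest of the 'A' prediction marginal, FN from the rest of the 'A' actual marginal.
recall = TP/(TP+FN).
A: TP=6, FN=2+4+6=12 → 6/18 = 0.3333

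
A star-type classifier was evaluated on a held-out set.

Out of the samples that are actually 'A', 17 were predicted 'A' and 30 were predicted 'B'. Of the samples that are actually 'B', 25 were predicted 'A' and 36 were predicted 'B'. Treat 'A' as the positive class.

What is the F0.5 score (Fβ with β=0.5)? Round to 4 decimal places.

Fβ = (1+β²)·TP / ((1+β²)·TP + β²·FN + FP), with β²=1/4
= 1.25·17 / (1.25·17 + 0.25·30 + 25) = 0.3953

0.3953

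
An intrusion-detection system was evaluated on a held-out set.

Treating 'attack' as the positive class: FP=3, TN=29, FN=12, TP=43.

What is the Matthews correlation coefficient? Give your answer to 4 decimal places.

0.6647

MCC = (TP·TN − FP·FN) / √((TP+FP)(TP+FN)(TN+FP)(TN+FN))
Numerator = 43·29 − 3·12 = 1211
Denominator = √(46·55·32·41) = √3319360 = 1821.9111
MCC = 1211 / 1821.9111 = 0.6647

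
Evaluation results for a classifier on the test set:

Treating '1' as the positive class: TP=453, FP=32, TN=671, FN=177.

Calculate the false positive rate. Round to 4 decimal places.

0.0455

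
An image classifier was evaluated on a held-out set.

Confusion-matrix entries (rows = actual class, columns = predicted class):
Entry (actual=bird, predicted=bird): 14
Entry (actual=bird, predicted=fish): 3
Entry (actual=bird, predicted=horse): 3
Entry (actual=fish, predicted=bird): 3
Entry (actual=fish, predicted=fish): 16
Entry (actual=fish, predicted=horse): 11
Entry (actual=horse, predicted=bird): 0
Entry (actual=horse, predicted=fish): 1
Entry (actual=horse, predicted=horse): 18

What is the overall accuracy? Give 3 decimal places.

0.696

Accuracy = trace / total = (14+16+18=48) / 69 = 48/69 = 0.696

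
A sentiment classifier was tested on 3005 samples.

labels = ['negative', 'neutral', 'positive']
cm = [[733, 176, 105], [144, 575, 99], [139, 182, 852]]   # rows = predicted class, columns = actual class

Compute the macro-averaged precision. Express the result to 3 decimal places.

0.717

Per-class precision (TP/(TP+FP)):
  negative: TP=733, FP=176+105=281 → 733/1014 = 0.7229
  neutral: TP=575, FP=144+99=243 → 575/818 = 0.7029
  positive: TP=852, FP=139+182=321 → 852/1173 = 0.7263
Macro-precision = mean = (0.7229 + 0.7029 + 0.7263) / 3 = 0.717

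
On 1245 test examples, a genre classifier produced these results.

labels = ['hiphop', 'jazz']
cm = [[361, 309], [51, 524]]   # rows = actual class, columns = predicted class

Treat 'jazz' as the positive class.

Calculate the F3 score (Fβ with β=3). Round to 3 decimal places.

0.872

Fβ = (1+β²)·TP / ((1+β²)·TP + β²·FN + FP), with β²=9
= 10·524 / (10·524 + 9·51 + 309) = 0.872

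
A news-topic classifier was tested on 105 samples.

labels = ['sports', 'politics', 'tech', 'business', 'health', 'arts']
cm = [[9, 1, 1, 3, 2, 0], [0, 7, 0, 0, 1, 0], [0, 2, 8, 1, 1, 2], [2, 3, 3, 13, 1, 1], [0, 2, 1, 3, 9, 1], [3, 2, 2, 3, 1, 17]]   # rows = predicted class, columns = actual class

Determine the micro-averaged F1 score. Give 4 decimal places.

Micro-averaging pools counts across classes: ΣTP=63, ΣFP=42, ΣFN=42.
Micro-F1 score = 2·TP/(2·TP+FP+FN) on pooled counts = 0.6000 (equals overall accuracy in single-label multiclass).

0.6000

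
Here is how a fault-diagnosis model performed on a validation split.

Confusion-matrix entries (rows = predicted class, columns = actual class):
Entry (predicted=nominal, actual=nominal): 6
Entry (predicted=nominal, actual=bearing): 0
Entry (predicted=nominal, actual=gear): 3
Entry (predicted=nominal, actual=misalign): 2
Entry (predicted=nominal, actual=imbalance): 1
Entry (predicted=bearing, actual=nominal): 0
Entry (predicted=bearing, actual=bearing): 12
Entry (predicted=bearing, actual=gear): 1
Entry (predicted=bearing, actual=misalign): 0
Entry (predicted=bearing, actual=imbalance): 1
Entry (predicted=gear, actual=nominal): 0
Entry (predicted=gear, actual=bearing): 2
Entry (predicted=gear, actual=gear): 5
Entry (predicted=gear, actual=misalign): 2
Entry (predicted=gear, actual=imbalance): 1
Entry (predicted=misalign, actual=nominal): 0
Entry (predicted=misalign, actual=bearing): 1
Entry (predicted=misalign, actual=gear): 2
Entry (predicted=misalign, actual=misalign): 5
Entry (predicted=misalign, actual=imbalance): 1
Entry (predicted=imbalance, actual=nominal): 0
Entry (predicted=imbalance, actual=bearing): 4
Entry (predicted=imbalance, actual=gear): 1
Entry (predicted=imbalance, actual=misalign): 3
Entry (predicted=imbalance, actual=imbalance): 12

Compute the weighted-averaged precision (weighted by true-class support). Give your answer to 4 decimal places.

0.6393

Per-class precision (TP/(TP+FP)):
  nominal: TP=6, FP=0+3+2+1=6 → 6/12 = 0.50000
  bearing: TP=12, FP=0+1+0+1=2 → 12/14 = 0.85714
  gear: TP=5, FP=0+2+2+1=5 → 5/10 = 0.50000
  misalign: TP=5, FP=0+1+2+1=4 → 5/9 = 0.55556
  imbalance: TP=12, FP=0+4+1+3=8 → 12/20 = 0.60000
Weighted-precision = Σ (supportᵢ/N)·precisionᵢ with N=65: (6/65)·0.50000 + (19/65)·0.85714 + (12/65)·0.50000 + (12/65)·0.55556 + (16/65)·0.60000 = 0.6393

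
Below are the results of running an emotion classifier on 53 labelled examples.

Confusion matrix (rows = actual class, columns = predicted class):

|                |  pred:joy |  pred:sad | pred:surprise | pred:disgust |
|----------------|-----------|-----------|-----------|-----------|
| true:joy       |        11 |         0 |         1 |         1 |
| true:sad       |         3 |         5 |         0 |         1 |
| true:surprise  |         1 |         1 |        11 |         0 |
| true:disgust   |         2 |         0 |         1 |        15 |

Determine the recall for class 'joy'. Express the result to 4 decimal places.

0.8462

One-vs-rest for 'joy': TP = diagonal; FP = other classes predicted 'joy'; FN = 'joy' predicted as other.
recall = TP/(TP+FN).
joy: TP=11, FN=0+1+1=2 → 11/13 = 0.84615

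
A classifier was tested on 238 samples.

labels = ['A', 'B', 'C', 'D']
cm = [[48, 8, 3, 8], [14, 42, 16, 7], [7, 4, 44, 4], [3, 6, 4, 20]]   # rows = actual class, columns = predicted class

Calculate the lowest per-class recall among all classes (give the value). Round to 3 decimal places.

Per-class recall (TP/(TP+FN)):
  A: TP=48, FN=8+3+8=19 → 48/67 = 0.7164
  B: TP=42, FN=14+16+7=37 → 42/79 = 0.5316
  C: TP=44, FN=7+4+4=15 → 44/59 = 0.7458
  D: TP=20, FN=3+6+4=13 → 20/33 = 0.6061
Lowest is class 'B' with recall = 0.532.

0.532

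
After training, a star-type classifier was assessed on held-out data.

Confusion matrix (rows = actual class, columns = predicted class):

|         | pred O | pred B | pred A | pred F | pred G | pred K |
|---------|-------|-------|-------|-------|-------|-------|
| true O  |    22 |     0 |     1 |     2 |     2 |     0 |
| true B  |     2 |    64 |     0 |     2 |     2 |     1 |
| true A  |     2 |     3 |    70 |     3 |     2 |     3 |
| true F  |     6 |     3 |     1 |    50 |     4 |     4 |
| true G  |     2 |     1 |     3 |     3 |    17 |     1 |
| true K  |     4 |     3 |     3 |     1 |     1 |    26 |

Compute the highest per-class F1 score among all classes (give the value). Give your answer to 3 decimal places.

Per-class F1 score (2·TP/(2·TP+FP+FN)):
  O: TP=22, FP=2+2+6+2+4=16, FN=0+1+2+2+0=5 → 44/65 = 0.6769
  B: TP=64, FP=0+3+3+1+3=10, FN=2+0+2+2+1=7 → 128/145 = 0.8828
  A: TP=70, FP=1+0+1+3+3=8, FN=2+3+3+2+3=13 → 140/161 = 0.8696
  F: TP=50, FP=2+2+3+3+1=11, FN=6+3+1+4+4=18 → 100/129 = 0.7752
  G: TP=17, FP=2+2+2+4+1=11, FN=2+1+3+3+1=10 → 34/55 = 0.6182
  K: TP=26, FP=0+1+3+4+1=9, FN=4+3+3+1+1=12 → 52/73 = 0.7123
Highest is class 'B' with F1 score = 0.883.

0.883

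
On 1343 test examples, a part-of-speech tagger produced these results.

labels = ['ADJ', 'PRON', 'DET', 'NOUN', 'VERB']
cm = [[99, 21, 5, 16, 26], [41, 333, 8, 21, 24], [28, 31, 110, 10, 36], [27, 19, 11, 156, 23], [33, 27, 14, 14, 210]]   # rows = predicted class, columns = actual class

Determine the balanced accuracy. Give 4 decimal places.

Balanced accuracy = mean of per-class recall.
  ADJ: recall = 99/228 = 0.43421
  PRON: recall = 333/431 = 0.77262
  DET: recall = 110/148 = 0.74324
  NOUN: recall = 156/217 = 0.71889
  VERB: recall = 210/319 = 0.65831
Mean = (0.43421 + 0.77262 + 0.74324 + 0.71889 + 0.65831) / 5 = 0.6655

0.6655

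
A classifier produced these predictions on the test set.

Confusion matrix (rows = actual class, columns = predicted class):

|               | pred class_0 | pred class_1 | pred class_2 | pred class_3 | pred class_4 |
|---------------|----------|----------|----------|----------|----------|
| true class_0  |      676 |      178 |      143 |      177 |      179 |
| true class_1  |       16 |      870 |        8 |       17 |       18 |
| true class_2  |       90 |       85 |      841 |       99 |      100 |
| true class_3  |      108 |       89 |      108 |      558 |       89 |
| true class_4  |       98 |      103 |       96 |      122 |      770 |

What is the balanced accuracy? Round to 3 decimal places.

0.672

Balanced accuracy = mean of per-class recall.
  class_0: recall = 676/1353 = 0.4996
  class_1: recall = 870/929 = 0.9365
  class_2: recall = 841/1215 = 0.6922
  class_3: recall = 558/952 = 0.5861
  class_4: recall = 770/1189 = 0.6476
Mean = (0.4996 + 0.9365 + 0.6922 + 0.5861 + 0.6476) / 5 = 0.672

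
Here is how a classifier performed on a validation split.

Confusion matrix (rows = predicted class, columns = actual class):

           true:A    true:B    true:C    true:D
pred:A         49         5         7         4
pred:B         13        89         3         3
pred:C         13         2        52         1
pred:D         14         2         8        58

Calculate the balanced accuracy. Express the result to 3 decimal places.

0.770

Balanced accuracy = mean of per-class recall.
  A: recall = 49/89 = 0.5506
  B: recall = 89/98 = 0.9082
  C: recall = 52/70 = 0.7429
  D: recall = 58/66 = 0.8788
Mean = (0.5506 + 0.9082 + 0.7429 + 0.8788) / 4 = 0.770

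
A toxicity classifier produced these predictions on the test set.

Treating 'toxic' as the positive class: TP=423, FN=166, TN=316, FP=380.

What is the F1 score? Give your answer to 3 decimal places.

Precision = TP/(TP+FP) = 423/803 = 0.5268
Recall = TP/(TP+FN) = 423/589 = 0.7182
F1 = 2·TP/(2·TP+FP+FN) = 846/1392 = 0.608

0.608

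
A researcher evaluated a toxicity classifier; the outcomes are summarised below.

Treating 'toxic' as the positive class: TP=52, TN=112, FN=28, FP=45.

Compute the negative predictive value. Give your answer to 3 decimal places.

0.800

NPV = TN/(TN+FN) = 112/(112+28) = 0.800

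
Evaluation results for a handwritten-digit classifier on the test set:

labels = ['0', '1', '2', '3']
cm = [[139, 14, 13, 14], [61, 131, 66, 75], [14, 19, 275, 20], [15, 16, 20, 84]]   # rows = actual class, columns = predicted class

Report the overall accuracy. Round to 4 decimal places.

Accuracy = trace / total = (139+131+275+84=629) / 976 = 629/976 = 0.6445

0.6445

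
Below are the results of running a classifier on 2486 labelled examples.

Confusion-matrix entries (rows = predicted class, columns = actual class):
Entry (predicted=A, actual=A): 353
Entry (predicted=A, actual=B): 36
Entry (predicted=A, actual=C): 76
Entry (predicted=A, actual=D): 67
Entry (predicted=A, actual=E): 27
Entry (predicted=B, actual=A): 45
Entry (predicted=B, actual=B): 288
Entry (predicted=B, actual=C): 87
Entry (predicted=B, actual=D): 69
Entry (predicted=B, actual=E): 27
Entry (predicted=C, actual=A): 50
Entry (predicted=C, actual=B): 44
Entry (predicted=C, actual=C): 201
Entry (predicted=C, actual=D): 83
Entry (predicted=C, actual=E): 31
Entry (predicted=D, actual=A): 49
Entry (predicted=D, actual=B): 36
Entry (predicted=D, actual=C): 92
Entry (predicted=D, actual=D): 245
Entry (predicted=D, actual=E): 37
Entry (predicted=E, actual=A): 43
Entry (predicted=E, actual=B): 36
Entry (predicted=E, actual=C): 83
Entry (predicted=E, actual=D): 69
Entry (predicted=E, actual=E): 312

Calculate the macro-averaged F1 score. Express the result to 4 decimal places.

Per-class F1 score (2·TP/(2·TP+FP+FN)):
  A: TP=353, FP=36+76+67+27=206, FN=45+50+49+43=187 → 706/1099 = 0.64240
  B: TP=288, FP=45+87+69+27=228, FN=36+44+36+36=152 → 576/956 = 0.60251
  C: TP=201, FP=50+44+83+31=208, FN=76+87+92+83=338 → 402/948 = 0.42405
  D: TP=245, FP=49+36+92+37=214, FN=67+69+83+69=288 → 490/992 = 0.49395
  E: TP=312, FP=43+36+83+69=231, FN=27+27+31+37=122 → 624/977 = 0.63869
Macro-F1 score = mean = (0.64240 + 0.60251 + 0.42405 + 0.49395 + 0.63869) / 5 = 0.5603

0.5603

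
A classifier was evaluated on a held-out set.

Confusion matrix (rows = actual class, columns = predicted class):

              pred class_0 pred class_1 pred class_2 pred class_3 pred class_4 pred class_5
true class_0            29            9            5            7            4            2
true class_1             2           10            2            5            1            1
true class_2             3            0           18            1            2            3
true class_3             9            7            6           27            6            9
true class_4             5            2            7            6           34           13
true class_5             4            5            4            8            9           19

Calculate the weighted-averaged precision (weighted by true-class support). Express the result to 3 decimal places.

Per-class precision (TP/(TP+FP)):
  class_0: TP=29, FP=2+3+9+5+4=23 → 29/52 = 0.5577
  class_1: TP=10, FP=9+0+7+2+5=23 → 10/33 = 0.3030
  class_2: TP=18, FP=5+2+6+7+4=24 → 18/42 = 0.4286
  class_3: TP=27, FP=7+5+1+6+8=27 → 27/54 = 0.5000
  class_4: TP=34, FP=4+1+2+6+9=22 → 34/56 = 0.6071
  class_5: TP=19, FP=2+1+3+9+13=28 → 19/47 = 0.4043
Weighted-precision = Σ (supportᵢ/N)·precisionᵢ with N=284: (56/284)·0.5577 + (21/284)·0.3030 + (27/284)·0.4286 + (64/284)·0.5000 + (67/284)·0.6071 + (49/284)·0.4043 = 0.499

0.499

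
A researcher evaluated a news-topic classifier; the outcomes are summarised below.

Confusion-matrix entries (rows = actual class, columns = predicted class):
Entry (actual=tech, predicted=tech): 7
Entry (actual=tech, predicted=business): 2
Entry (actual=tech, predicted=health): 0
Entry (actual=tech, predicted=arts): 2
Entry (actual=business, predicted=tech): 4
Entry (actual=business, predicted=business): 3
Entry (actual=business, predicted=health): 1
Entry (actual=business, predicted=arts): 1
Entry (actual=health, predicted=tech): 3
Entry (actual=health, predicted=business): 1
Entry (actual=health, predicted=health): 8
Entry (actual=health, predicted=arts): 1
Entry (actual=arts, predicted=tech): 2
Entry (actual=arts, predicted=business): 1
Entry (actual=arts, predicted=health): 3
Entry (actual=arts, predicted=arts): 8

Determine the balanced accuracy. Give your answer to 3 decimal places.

0.539

Balanced accuracy = mean of per-class recall.
  tech: recall = 7/11 = 0.6364
  business: recall = 3/9 = 0.3333
  health: recall = 8/13 = 0.6154
  arts: recall = 8/14 = 0.5714
Mean = (0.6364 + 0.3333 + 0.6154 + 0.5714) / 4 = 0.539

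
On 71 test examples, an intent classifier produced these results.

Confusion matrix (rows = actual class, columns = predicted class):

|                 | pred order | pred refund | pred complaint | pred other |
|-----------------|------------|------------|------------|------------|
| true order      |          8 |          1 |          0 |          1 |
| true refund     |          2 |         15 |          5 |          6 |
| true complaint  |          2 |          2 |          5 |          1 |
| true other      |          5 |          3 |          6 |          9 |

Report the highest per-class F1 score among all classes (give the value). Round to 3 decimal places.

Per-class F1 score (2·TP/(2·TP+FP+FN)):
  order: TP=8, FP=2+2+5=9, FN=1+0+1=2 → 16/27 = 0.5926
  refund: TP=15, FP=1+2+3=6, FN=2+5+6=13 → 30/49 = 0.6122
  complaint: TP=5, FP=0+5+6=11, FN=2+2+1=5 → 10/26 = 0.3846
  other: TP=9, FP=1+6+1=8, FN=5+3+6=14 → 18/40 = 0.4500
Highest is class 'refund' with F1 score = 0.612.

0.612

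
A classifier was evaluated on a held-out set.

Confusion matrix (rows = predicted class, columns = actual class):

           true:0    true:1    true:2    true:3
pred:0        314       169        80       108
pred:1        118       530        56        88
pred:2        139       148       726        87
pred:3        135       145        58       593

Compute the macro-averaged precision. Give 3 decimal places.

0.609

Per-class precision (TP/(TP+FP)):
  0: TP=314, FP=169+80+108=357 → 314/671 = 0.4680
  1: TP=530, FP=118+56+88=262 → 530/792 = 0.6692
  2: TP=726, FP=139+148+87=374 → 726/1100 = 0.6600
  3: TP=593, FP=135+145+58=338 → 593/931 = 0.6369
Macro-precision = mean = (0.4680 + 0.6692 + 0.6600 + 0.6369) / 4 = 0.609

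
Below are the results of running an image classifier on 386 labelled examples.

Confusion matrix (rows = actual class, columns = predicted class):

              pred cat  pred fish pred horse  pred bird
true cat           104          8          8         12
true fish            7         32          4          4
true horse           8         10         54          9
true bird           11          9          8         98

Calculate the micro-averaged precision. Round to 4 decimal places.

Micro-averaging pools counts across classes: ΣTP=288, ΣFP=98, ΣFN=98.
Micro-precision = TP/(TP+FP) on pooled counts = 0.7461 (equals overall accuracy in single-label multiclass).

0.7461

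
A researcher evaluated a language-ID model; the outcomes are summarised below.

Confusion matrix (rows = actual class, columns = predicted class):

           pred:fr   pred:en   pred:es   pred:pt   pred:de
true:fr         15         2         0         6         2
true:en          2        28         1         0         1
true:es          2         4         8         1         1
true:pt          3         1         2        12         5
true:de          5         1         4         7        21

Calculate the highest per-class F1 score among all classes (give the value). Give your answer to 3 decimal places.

0.824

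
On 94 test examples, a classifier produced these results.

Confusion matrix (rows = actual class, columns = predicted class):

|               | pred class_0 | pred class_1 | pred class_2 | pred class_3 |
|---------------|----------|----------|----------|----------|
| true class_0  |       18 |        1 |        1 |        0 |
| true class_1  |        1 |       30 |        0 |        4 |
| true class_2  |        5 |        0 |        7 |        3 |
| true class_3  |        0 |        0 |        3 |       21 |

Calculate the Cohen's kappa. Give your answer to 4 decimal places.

0.7370

Observed agreement pₒ = trace/N = 76/94 = 0.80851
Expected agreement pₑ = Σ (rowᵢ·colᵢ)/N² = (20·24 + 35·31 + 15·11 + 24·28)/94² = 0.27184
κ = (pₒ − pₑ)/(1 − pₑ) = (0.80851 − 0.27184)/(1 − 0.27184) = 0.7370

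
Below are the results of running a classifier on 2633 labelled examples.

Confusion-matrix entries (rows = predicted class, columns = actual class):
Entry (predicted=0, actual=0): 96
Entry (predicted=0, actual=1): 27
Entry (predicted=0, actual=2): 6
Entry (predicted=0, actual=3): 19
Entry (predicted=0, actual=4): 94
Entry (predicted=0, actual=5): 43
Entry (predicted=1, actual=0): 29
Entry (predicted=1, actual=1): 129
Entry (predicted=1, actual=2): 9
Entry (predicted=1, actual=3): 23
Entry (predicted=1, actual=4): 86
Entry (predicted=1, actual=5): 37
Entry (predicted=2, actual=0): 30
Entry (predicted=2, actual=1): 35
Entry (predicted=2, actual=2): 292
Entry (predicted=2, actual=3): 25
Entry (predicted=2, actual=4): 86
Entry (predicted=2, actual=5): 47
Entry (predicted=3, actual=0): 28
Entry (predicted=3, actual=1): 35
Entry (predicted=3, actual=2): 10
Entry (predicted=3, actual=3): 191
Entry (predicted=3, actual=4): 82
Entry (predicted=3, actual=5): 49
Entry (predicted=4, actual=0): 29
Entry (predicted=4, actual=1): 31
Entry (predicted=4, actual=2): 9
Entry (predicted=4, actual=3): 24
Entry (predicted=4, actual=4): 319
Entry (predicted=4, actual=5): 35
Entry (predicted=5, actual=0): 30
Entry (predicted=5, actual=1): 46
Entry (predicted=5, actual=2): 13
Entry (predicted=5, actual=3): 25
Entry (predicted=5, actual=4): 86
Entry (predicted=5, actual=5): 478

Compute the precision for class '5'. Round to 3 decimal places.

0.705

Treat '5' as positive and all other classes as negative.
precision = TP/(TP+FP).
5: TP=478, FP=30+46+13+25+86=200 → 478/678 = 0.7050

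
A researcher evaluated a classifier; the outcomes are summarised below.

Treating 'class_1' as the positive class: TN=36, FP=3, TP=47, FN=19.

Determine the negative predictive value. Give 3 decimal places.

NPV = TN/(TN+FN) = 36/(36+19) = 0.655

0.655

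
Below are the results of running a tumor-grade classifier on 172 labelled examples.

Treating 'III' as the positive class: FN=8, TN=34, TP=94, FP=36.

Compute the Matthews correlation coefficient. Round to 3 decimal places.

MCC = (TP·TN − FP·FN) / √((TP+FP)(TP+FN)(TN+FP)(TN+FN))
Numerator = 94·34 − 36·8 = 2908
Denominator = √(130·102·70·42) = √38984400 = 6243.7489
MCC = 2908 / 6243.7489 = 0.466

0.466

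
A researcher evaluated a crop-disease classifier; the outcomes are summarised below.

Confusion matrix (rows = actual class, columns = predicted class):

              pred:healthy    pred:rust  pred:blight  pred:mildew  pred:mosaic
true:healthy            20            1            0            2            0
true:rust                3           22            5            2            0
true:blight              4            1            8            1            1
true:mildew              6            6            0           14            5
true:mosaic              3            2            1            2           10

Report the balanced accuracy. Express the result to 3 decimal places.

Balanced accuracy = mean of per-class recall.
  healthy: recall = 20/23 = 0.8696
  rust: recall = 22/32 = 0.6875
  blight: recall = 8/15 = 0.5333
  mildew: recall = 14/31 = 0.4516
  mosaic: recall = 10/18 = 0.5556
Mean = (0.8696 + 0.6875 + 0.5333 + 0.4516 + 0.5556) / 5 = 0.620

0.620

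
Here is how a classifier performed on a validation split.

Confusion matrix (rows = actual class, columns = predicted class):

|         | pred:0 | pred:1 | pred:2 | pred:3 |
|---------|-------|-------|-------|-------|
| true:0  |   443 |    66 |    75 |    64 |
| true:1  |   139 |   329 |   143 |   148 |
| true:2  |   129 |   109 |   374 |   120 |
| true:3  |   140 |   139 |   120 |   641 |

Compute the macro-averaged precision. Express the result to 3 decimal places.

0.554

Per-class precision (TP/(TP+FP)):
  0: TP=443, FP=139+129+140=408 → 443/851 = 0.5206
  1: TP=329, FP=66+109+139=314 → 329/643 = 0.5117
  2: TP=374, FP=75+143+120=338 → 374/712 = 0.5253
  3: TP=641, FP=64+148+120=332 → 641/973 = 0.6588
Macro-precision = mean = (0.5206 + 0.5117 + 0.5253 + 0.6588) / 4 = 0.554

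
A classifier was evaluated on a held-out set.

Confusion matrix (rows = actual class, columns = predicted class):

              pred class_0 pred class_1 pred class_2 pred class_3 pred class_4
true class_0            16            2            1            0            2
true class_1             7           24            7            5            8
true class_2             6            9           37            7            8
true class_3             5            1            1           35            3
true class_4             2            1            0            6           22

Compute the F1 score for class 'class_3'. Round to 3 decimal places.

0.714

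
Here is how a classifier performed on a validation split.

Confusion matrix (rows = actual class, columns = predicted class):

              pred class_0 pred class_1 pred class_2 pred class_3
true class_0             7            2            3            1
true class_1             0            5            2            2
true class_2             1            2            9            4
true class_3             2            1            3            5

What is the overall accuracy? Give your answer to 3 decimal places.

Accuracy = trace / total = (7+5+9+5=26) / 49 = 26/49 = 0.531

0.531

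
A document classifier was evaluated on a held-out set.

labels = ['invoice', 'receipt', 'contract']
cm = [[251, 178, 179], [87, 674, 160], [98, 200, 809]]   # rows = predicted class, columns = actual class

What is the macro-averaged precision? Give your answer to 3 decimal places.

0.625

Per-class precision (TP/(TP+FP)):
  invoice: TP=251, FP=178+179=357 → 251/608 = 0.4128
  receipt: TP=674, FP=87+160=247 → 674/921 = 0.7318
  contract: TP=809, FP=98+200=298 → 809/1107 = 0.7308
Macro-precision = mean = (0.4128 + 0.7318 + 0.7308) / 3 = 0.625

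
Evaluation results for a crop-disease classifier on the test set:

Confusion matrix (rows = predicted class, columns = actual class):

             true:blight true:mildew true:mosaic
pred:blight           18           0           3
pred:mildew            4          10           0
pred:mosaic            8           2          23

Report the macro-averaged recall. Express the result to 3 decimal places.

0.773

Per-class recall (TP/(TP+FN)):
  blight: TP=18, FN=4+8=12 → 18/30 = 0.6000
  mildew: TP=10, FN=0+2=2 → 10/12 = 0.8333
  mosaic: TP=23, FN=3+0=3 → 23/26 = 0.8846
Macro-recall = mean = (0.6000 + 0.8333 + 0.8846) / 3 = 0.773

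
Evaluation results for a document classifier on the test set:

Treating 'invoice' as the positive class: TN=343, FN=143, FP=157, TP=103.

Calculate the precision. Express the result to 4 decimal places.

0.3962

Precision = TP/(TP+FP) = 103/(103+157) = 103/260 = 0.3962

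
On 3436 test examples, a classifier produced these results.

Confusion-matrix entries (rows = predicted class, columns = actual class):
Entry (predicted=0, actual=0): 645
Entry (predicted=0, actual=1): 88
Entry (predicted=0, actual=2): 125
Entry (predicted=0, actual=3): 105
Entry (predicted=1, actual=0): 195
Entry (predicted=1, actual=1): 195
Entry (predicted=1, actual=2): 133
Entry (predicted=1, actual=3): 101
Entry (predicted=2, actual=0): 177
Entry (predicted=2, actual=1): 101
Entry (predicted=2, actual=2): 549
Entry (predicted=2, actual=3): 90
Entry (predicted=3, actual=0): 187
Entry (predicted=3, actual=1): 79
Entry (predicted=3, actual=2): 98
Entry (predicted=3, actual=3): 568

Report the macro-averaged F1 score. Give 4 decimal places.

Per-class F1 score (2·TP/(2·TP+FP+FN)):
  0: TP=645, FP=88+125+105=318, FN=195+177+187=559 → 1290/2167 = 0.59529
  1: TP=195, FP=195+133+101=429, FN=88+101+79=268 → 390/1087 = 0.35879
  2: TP=549, FP=177+101+90=368, FN=125+133+98=356 → 1098/1822 = 0.60263
  3: TP=568, FP=187+79+98=364, FN=105+101+90=296 → 1136/1796 = 0.63252
Macro-F1 score = mean = (0.59529 + 0.35879 + 0.60263 + 0.63252) / 4 = 0.5473

0.5473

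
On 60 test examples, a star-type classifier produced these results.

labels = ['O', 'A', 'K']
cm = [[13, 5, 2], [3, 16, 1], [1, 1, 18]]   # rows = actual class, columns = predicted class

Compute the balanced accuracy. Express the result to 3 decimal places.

0.783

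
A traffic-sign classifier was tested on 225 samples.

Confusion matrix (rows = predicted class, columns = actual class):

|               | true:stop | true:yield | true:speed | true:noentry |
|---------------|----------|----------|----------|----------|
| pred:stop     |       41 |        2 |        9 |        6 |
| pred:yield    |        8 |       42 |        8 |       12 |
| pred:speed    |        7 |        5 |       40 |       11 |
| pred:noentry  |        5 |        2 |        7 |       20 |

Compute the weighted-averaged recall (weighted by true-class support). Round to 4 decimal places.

Per-class recall (TP/(TP+FN)):
  stop: TP=41, FN=8+7+5=20 → 41/61 = 0.67213
  yield: TP=42, FN=2+5+2=9 → 42/51 = 0.82353
  speed: TP=40, FN=9+8+7=24 → 40/64 = 0.62500
  noentry: TP=20, FN=6+12+11=29 → 20/49 = 0.40816
Weighted-recall = Σ (supportᵢ/N)·recallᵢ with N=225: (61/225)·0.67213 + (51/225)·0.82353 + (64/225)·0.62500 + (49/225)·0.40816 = 0.6356

0.6356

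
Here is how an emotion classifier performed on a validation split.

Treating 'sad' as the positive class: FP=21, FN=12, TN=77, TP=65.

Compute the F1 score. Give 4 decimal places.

0.7975

Precision = TP/(TP+FP) = 65/86 = 0.7558
Recall = TP/(TP+FN) = 65/77 = 0.8442
F1 = 2·TP/(2·TP+FP+FN) = 130/163 = 0.7975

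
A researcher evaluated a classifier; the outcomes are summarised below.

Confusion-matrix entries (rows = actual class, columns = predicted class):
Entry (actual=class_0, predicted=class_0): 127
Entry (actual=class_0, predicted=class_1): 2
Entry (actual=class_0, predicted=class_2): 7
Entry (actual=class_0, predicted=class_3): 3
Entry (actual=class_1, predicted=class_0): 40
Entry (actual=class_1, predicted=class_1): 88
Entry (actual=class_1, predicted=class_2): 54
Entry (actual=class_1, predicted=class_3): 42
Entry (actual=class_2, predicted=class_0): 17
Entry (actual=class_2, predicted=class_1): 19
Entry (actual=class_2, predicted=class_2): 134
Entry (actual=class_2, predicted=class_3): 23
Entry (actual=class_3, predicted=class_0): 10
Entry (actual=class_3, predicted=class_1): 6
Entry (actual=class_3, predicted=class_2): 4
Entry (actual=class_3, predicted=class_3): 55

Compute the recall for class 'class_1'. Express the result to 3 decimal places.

0.393

recall = TP/(TP+FN).
class_1: TP=88, FN=40+54+42=136 → 88/224 = 0.3929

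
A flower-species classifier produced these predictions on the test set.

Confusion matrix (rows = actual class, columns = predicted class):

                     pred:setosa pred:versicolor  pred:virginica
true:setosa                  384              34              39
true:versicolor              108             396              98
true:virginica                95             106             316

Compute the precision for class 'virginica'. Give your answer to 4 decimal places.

0.6976

Take TP from the diagonal, FP from the rest of the 'virginica' prediction marginal, FN from the rest of the 'virginica' actual marginal.
precision = TP/(TP+FP).
virginica: TP=316, FP=39+98=137 → 316/453 = 0.69757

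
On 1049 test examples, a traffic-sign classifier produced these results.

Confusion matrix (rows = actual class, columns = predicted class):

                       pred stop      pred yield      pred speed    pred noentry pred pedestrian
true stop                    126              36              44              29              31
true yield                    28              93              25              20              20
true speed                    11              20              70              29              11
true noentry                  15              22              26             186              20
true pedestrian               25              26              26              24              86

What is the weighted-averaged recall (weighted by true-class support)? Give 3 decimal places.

0.535

Per-class recall (TP/(TP+FN)):
  stop: TP=126, FN=36+44+29+31=140 → 126/266 = 0.4737
  yield: TP=93, FN=28+25+20+20=93 → 93/186 = 0.5000
  speed: TP=70, FN=11+20+29+11=71 → 70/141 = 0.4965
  noentry: TP=186, FN=15+22+26+20=83 → 186/269 = 0.6914
  pedestrian: TP=86, FN=25+26+26+24=101 → 86/187 = 0.4599
Weighted-recall = Σ (supportᵢ/N)·recallᵢ with N=1049: (266/1049)·0.4737 + (186/1049)·0.5000 + (141/1049)·0.4965 + (269/1049)·0.6914 + (187/1049)·0.4599 = 0.535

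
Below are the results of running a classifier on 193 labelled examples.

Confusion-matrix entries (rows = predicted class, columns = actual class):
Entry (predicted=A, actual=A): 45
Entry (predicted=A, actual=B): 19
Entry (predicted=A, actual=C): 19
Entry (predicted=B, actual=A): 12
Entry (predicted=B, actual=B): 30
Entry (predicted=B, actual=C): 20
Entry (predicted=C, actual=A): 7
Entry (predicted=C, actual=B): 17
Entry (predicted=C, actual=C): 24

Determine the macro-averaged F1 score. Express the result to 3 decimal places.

0.504

Per-class F1 score (2·TP/(2·TP+FP+FN)):
  A: TP=45, FP=19+19=38, FN=12+7=19 → 90/147 = 0.6122
  B: TP=30, FP=12+20=32, FN=19+17=36 → 60/128 = 0.4688
  C: TP=24, FP=7+17=24, FN=19+20=39 → 48/111 = 0.4324
Macro-F1 score = mean = (0.6122 + 0.4688 + 0.4324) / 3 = 0.504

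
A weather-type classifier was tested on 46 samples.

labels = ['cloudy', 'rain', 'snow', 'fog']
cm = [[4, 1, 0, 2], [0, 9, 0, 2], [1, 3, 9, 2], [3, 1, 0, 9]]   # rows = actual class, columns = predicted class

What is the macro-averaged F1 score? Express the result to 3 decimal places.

0.662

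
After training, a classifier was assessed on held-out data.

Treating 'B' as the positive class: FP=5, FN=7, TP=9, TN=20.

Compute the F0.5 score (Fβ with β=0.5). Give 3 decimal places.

Fβ = (1+β²)·TP / ((1+β²)·TP + β²·FN + FP), with β²=1/4
= 1.25·9 / (1.25·9 + 0.25·7 + 5) = 0.625

0.625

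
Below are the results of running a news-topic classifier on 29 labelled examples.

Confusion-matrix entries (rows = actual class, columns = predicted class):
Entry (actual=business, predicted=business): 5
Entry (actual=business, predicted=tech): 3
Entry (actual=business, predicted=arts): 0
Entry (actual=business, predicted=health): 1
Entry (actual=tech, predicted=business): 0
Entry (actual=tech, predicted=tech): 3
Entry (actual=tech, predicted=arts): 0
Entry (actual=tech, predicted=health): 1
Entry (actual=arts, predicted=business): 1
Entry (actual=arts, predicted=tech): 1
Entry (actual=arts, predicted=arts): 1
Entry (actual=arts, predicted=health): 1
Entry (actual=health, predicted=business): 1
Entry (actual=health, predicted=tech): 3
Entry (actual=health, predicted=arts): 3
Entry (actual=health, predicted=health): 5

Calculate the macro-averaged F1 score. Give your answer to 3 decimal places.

0.451

Per-class F1 score (2·TP/(2·TP+FP+FN)):
  business: TP=5, FP=0+1+1=2, FN=3+0+1=4 → 10/16 = 0.6250
  tech: TP=3, FP=3+1+3=7, FN=0+0+1=1 → 6/14 = 0.4286
  arts: TP=1, FP=0+0+3=3, FN=1+1+1=3 → 2/8 = 0.2500
  health: TP=5, FP=1+1+1=3, FN=1+3+3=7 → 10/20 = 0.5000
Macro-F1 score = mean = (0.6250 + 0.4286 + 0.2500 + 0.5000) / 4 = 0.451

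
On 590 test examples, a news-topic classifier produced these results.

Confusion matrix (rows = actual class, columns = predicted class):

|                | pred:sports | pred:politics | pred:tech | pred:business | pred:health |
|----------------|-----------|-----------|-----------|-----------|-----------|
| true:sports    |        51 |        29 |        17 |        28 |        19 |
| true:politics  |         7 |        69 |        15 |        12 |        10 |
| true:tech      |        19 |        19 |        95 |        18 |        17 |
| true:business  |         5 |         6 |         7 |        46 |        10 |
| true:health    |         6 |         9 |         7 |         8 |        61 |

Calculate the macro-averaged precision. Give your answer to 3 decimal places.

0.542

Per-class precision (TP/(TP+FP)):
  sports: TP=51, FP=7+19+5+6=37 → 51/88 = 0.5795
  politics: TP=69, FP=29+19+6+9=63 → 69/132 = 0.5227
  tech: TP=95, FP=17+15+7+7=46 → 95/141 = 0.6738
  business: TP=46, FP=28+12+18+8=66 → 46/112 = 0.4107
  health: TP=61, FP=19+10+17+10=56 → 61/117 = 0.5214
Macro-precision = mean = (0.5795 + 0.5227 + 0.6738 + 0.4107 + 0.5214) / 5 = 0.542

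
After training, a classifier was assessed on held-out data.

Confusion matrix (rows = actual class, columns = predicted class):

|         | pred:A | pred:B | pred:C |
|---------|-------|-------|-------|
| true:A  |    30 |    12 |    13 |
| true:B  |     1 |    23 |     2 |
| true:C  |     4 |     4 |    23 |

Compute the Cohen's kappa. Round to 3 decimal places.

Observed agreement pₒ = trace/N = 76/112 = 0.6786
Expected agreement pₑ = Σ (rowᵢ·colᵢ)/N² = (55·35 + 26·39 + 31·38)/112² = 0.3282
κ = (pₒ − pₑ)/(1 − pₑ) = (0.6786 − 0.3282)/(1 − 0.3282) = 0.522

0.522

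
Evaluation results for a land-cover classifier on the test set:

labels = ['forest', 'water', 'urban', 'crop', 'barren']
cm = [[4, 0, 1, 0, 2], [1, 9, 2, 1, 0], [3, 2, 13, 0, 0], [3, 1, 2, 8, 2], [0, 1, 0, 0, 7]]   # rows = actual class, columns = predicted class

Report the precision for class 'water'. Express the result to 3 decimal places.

Take TP from the diagonal, FP from the rest of the 'water' prediction marginal, FN from the rest of the 'water' actual marginal.
precision = TP/(TP+FP).
water: TP=9, FP=0+2+1+1=4 → 9/13 = 0.6923

0.692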